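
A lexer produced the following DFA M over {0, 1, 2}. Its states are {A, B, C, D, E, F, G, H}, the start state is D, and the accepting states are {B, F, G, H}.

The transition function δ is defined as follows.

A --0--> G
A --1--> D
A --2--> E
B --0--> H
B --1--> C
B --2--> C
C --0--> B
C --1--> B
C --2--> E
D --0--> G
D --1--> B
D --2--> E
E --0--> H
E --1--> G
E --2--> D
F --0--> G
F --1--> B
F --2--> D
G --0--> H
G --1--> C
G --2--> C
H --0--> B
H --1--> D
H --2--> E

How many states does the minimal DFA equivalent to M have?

2

Reachable states from the start: {B,C,D,E,G,H}. Unreachable: {A,F} — drop them.
P0 = {B,G,H} | {C,D,E}.
No further refinement is possible. Final partition (2 blocks): {B,G,H} | {C,D,E}.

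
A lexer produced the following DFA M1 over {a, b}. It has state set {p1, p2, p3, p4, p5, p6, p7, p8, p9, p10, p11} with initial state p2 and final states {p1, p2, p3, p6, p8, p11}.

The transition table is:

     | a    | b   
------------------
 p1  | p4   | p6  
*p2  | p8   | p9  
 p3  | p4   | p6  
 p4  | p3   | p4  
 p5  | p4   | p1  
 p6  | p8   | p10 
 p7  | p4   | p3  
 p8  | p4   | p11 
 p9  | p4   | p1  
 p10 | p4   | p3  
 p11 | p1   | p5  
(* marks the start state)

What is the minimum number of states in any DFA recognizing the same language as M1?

States {p7} cannot be reached from the start state, so discard them.
P0 = {p1,p2,p3,p6,p8,p11} | {p4,p5,p9,p10}.
Split {p1,p2,p3,p6,p8,p11} by δ(·,a) → {p1,p3,p8} and {p2,p6,p11}.
Refine {p4,p5,p9,p10} on symbol a: members go to different blocks, giving {p5,p9,p10} and {p4}.
No further refinement is possible. Final partition (4 blocks): {p1,p3,p8} | {p5,p9,p10} | {p2,p6,p11} | {p4}.

4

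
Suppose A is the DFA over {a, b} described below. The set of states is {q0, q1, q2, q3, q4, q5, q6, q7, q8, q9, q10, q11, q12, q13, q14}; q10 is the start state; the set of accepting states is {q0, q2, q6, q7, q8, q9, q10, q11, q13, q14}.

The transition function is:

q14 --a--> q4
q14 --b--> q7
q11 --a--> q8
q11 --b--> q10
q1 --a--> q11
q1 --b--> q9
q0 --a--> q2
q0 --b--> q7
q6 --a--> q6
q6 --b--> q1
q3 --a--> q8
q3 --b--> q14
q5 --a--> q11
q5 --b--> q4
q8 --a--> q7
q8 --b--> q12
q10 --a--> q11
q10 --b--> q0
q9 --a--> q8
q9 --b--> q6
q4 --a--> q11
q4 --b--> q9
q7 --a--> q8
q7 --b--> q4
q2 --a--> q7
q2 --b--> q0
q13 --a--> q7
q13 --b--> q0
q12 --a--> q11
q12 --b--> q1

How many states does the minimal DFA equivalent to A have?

10

Reachable states from the start: {q0,q1,q2,q4,q6,q7,q8,q9,q10,q11,q12}. Unreachable: {q3,q5,q13,q14} — drop them.
P0 = {q0,q2,q6,q7,q8,q9,q10,q11} | {q1,q4,q12}.
On input b, block {q0,q2,q6,q7,q8,q9,q10,q11} splits into {q0,q2,q9,q10,q11} and {q6,q7,q8}.
Refine {q0,q2,q9,q10,q11} on symbol a: members go to different blocks, giving {q2,q9,q11} and {q0,q10}.
Split {q2,q9,q11} by δ(·,b) → {q2,q11} and {q9}.
Refine {q1,q4,q12} on symbol b: members go to different blocks, giving {q1,q4} and {q12}.
On input b, block {q6,q7,q8} splits into {q6,q7} and {q8}.
Split {q2,q11} by δ(·,a) → {q2} and {q11}.
On input a, block {q6,q7} splits into {q6} and {q7}.
Refine {q0,q10} on symbol a: members go to different blocks, giving {q0} and {q10}.
The partition is now stable with 10 blocks: {q2} | {q1,q4} | {q6} | {q0} | {q9} | {q12} | {q8} | {q11} | {q7} | {q10}.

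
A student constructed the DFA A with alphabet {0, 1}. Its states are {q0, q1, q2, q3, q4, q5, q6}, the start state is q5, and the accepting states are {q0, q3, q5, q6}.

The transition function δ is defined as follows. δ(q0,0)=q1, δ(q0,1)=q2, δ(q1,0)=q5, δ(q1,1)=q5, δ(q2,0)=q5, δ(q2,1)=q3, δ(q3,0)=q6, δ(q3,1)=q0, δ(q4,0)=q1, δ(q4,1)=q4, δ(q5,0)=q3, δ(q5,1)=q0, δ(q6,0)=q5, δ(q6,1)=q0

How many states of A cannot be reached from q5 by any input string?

BFS from q5 reaches {q0, q1, q2, q3, q5, q6}; the 1 state(s) q4 are never visited.

1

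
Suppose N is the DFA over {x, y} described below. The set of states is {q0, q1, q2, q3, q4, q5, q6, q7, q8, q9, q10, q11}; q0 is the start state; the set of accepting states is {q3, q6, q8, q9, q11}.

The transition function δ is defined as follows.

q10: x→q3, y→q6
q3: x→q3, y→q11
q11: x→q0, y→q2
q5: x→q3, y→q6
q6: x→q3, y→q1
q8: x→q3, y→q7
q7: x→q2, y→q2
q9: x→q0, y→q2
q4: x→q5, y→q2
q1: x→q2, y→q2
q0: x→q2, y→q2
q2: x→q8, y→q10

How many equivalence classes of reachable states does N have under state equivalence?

First remove the unreachable states {q4,q5,q9}; 9 states remain.
P0 = {q3,q6,q8,q11} | {q0,q1,q2,q7,q10}.
Split {q3,q6,q8,q11} by δ(·,x) → {q3,q6,q8} and {q11}.
On input y, block {q3,q6,q8} splits into {q6,q8} and {q3}.
Split {q0,q1,q2,q7,q10} by δ(·,x) → {q0,q1,q7} and {q2} and {q10}.
No further refinement is possible. Final partition (6 blocks): {q6,q8} | {q0,q1,q7} | {q11} | {q3} | {q2} | {q10}.

6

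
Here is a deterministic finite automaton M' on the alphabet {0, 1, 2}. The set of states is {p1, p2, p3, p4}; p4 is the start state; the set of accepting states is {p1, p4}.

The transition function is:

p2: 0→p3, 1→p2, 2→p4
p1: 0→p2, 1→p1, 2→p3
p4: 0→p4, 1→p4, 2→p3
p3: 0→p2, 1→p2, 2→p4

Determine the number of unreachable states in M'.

1

Starting at p4 and following transitions, the reachable set is {p2, p3, p4}. That leaves p1 unreachable — 1 in total.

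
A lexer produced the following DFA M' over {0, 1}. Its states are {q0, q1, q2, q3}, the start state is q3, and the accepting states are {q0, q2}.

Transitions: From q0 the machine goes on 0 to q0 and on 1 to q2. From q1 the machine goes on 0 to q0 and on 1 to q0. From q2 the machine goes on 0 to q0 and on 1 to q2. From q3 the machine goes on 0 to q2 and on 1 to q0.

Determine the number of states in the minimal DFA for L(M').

2

Reachable states from the start: {q0,q2,q3}. Unreachable: {q1} — drop them.
Start with accepting vs non-accepting: {q0,q2} | {q3}.
No further refinement is possible. Final partition (2 blocks): {q0,q2} | {q3}.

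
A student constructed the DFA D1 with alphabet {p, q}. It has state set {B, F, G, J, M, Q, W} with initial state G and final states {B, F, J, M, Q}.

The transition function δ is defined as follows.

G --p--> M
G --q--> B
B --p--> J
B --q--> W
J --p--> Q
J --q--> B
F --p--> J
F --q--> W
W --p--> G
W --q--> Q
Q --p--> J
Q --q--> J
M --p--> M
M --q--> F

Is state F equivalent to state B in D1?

Yes

Every state is reachable, so we keep all 7.
P0 = {B,F,J,M,Q} | {G,W}.
On input q, block {B,F,J,M,Q} splits into {J,M,Q} and {B,F}.
Split {J,M,Q} by δ(·,q) → {J,M} and {Q}.
Split {J,M} by δ(·,p) → {J} and {M}.
On input p, block {G,W} splits into {W} and {G}.
Stable partition: {J} | {W} | {B,F} | {Q} | {M} | {G} — 6 equivalence classes.
F and B lie in the same block of the stable partition, so they are equivalent — no string distinguishes them.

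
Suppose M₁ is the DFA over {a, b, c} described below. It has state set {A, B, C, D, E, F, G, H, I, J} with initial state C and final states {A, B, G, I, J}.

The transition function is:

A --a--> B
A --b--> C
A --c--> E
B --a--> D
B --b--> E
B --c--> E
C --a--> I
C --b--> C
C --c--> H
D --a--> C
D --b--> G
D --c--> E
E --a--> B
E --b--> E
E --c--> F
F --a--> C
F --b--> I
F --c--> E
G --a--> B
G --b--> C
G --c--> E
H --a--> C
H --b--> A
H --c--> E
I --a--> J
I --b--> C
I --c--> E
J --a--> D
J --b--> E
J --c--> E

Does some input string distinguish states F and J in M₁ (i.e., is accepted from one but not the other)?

P0 = {A,B,G,I,J} | {C,D,E,F,H}.
Split {A,B,G,I,J} by δ(·,a) → {A,G,I} and {B,J}.
Split {C,D,E,F,H} by δ(·,a) → {D,F,H} and {C} and {E}.
No further refinement is possible. Final partition (5 blocks): {A,G,I} | {D,F,H} | {B,J} | {C} | {E}.
F and J end up in different blocks, so they are distinguishable. For instance, the string 'ε' is accepted from only J.

Yes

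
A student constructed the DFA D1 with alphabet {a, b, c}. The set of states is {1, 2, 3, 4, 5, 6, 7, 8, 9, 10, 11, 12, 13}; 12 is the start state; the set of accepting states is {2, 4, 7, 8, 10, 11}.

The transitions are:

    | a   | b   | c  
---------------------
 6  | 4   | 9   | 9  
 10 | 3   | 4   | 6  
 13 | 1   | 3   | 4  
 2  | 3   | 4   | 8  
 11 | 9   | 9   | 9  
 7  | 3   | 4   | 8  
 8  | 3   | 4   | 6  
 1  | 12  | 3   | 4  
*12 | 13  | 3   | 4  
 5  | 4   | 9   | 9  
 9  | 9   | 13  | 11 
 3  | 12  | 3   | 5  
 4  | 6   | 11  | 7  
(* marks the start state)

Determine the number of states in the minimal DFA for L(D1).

8

First remove the unreachable states {2,10}; 11 states remain.
Initial partition by acceptance: {4,7,8,11} | {1,3,5,6,9,12,13}.
Split {4,7,8,11} by δ(·,b) → {4,7,8} and {11}.
Refine {4,7,8} on symbol b: members go to different blocks, giving {7,8} and {4}.
On input c, block {7,8} splits into {7} and {8}.
On input a, block {1,3,5,6,9,12,13} splits into {1,3,9,12,13} and {5,6}.
Split {1,3,9,12,13} by δ(·,c) → {1,12,13} and {3} and {9}.
Stable partition: {7} | {1,12,13} | {11} | {4} | {8} | {5,6} | {3} | {9} — 8 equivalence classes.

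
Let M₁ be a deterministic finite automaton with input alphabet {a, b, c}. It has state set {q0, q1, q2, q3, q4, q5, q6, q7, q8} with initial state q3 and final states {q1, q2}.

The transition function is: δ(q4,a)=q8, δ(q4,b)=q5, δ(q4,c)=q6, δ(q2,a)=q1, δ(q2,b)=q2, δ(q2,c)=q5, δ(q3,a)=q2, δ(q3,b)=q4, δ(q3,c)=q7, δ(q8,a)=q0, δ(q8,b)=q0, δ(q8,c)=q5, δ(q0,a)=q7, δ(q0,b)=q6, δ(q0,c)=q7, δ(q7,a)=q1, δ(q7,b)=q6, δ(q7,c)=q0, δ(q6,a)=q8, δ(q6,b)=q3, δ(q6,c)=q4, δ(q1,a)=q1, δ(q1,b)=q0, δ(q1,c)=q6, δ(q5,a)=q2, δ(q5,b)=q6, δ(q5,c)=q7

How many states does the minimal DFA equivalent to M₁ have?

7

All states are reachable from the start state.
P0 = {q1,q2} | {q0,q3,q4,q5,q6,q7,q8}.
Split {q1,q2} by δ(·,b) → {q1} and {q2}.
Split {q0,q3,q4,q5,q6,q7,q8} by δ(·,a) → {q0,q4,q6,q8} and {q3,q5} and {q7}.
Split {q0,q4,q6,q8} by δ(·,a) → {q4,q6,q8} and {q0}.
On input a, block {q4,q6,q8} splits into {q4,q6} and {q8}.
The partition is now stable with 7 blocks: {q1} | {q4,q6} | {q2} | {q3,q5} | {q7} | {q0} | {q8}.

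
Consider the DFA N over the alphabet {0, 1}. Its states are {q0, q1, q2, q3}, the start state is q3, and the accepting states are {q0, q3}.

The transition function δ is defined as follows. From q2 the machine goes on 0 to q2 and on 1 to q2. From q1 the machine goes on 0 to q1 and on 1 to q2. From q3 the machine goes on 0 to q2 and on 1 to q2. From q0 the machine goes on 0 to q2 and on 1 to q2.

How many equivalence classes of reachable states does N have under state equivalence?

2

First remove the unreachable states {q0,q1}; 2 states remain.
P0 = {q3} | {q2}.
Stable partition: {q3} | {q2} — 2 equivalence classes.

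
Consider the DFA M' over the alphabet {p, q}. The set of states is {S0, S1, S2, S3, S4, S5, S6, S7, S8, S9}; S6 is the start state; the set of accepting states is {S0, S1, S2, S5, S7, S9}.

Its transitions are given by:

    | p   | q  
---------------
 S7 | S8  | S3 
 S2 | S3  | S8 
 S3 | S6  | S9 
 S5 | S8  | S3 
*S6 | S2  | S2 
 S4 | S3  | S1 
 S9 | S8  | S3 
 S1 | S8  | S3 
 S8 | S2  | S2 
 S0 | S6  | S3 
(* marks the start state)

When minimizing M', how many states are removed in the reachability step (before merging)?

5

Starting at S6 and following transitions, the reachable set is {S2, S3, S6, S8, S9}. That leaves S0, S1, S4, S5, S7 unreachable — 5 in total.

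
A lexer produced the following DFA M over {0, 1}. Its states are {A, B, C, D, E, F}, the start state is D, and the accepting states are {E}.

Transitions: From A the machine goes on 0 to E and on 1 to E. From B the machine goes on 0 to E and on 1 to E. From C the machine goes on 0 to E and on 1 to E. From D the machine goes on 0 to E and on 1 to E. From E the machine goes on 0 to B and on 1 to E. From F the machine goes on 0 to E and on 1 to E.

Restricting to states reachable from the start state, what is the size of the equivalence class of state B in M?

States {A,C,F} cannot be reached from the start state, so discard them.
Start with accepting vs non-accepting: {E} | {B,D}.
Stable partition: {E} | {B,D} — 2 equivalence classes.
State B belongs to the block {B,D}, which has 2 states.

2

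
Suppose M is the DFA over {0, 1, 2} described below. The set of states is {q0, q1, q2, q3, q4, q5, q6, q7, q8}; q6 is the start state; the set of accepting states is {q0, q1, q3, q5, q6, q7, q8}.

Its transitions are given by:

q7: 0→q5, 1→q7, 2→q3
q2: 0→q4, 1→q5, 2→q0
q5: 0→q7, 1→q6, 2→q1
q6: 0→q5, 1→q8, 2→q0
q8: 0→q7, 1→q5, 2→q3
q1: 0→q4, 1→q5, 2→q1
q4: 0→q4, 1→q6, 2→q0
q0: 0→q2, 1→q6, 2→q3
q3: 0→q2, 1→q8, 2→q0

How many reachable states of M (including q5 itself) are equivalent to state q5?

4

All states are reachable from the start state.
P0 = {q0,q1,q3,q5,q6,q7,q8} | {q2,q4}.
On input 0, block {q0,q1,q3,q5,q6,q7,q8} splits into {q5,q6,q7,q8} and {q0,q1,q3}.
No further refinement is possible. Final partition (3 blocks): {q5,q6,q7,q8} | {q2,q4} | {q0,q1,q3}.
The equivalence class containing q5 is {q5,q6,q7,q8}, of size 4.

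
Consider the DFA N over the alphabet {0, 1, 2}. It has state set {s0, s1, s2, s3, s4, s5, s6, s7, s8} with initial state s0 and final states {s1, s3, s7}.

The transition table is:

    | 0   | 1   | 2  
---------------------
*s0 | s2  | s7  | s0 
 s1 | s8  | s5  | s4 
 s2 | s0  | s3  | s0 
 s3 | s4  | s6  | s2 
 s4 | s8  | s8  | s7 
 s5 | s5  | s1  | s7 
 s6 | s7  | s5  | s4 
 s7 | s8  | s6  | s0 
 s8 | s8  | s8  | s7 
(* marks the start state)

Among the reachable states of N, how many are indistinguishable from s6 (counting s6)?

1

Every state is reachable, so we keep all 9.
Initial partition by acceptance: {s1,s3,s7} | {s0,s2,s4,s5,s6,s8}.
On input 0, block {s0,s2,s4,s5,s6,s8} splits into {s0,s2,s4,s5,s8} and {s6}.
Split {s1,s3,s7} by δ(·,1) → {s3,s7} and {s1}.
Refine {s0,s2,s4,s5,s8} on symbol 1: members go to different blocks, giving {s0,s2} and {s4,s8} and {s5}.
The partition is now stable with 6 blocks: {s3,s7} | {s0,s2} | {s6} | {s1} | {s4,s8} | {s5}.
The equivalence class containing s6 is {s6}, of size 1.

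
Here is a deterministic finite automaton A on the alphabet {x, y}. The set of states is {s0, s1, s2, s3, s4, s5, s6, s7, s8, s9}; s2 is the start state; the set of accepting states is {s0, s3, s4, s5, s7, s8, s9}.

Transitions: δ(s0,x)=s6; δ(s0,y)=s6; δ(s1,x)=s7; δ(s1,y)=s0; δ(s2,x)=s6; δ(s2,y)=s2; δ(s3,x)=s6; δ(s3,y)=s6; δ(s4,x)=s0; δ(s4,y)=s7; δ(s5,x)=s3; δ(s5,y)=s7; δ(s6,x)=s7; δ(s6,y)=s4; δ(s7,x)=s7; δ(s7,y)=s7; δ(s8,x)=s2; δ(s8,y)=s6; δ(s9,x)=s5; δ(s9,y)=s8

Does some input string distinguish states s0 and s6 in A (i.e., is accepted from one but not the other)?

States {s1,s3,s5,s8,s9} cannot be reached from the start state, so discard them.
Initial partition by acceptance: {s0,s4,s7} | {s2,s6}.
Refine {s0,s4,s7} on symbol x: members go to different blocks, giving {s4,s7} and {s0}.
Split {s4,s7} by δ(·,x) → {s4} and {s7}.
On input x, block {s2,s6} splits into {s2} and {s6}.
Stable partition: {s4} | {s2} | {s0} | {s7} | {s6} — 5 equivalence classes.
s0 and s6 end up in different blocks, so they are distinguishable. For instance, the string 'ε' is accepted from only s0.

Yes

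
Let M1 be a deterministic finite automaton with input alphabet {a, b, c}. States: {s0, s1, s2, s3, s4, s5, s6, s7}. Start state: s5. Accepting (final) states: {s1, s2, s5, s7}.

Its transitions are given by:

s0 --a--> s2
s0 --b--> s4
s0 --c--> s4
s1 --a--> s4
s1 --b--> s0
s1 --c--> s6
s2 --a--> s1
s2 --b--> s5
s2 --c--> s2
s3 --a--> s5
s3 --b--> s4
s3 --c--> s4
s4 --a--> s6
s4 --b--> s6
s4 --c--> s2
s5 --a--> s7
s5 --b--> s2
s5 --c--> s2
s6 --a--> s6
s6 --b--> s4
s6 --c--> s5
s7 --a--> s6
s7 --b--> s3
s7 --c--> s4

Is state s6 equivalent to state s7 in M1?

No

Every state is reachable, so we keep all 8.
Start with accepting vs non-accepting: {s1,s2,s5,s7} | {s0,s3,s4,s6}.
Split {s1,s2,s5,s7} by δ(·,a) → {s1,s7} and {s2,s5}.
On input a, block {s0,s3,s4,s6} splits into {s0,s3} and {s4,s6}.
Stable partition: {s1,s7} | {s0,s3} | {s2,s5} | {s4,s6} — 4 equivalence classes.
s6 and s7 end up in different blocks, so they are distinguishable. For instance, the string 'ε' is accepted from only s7.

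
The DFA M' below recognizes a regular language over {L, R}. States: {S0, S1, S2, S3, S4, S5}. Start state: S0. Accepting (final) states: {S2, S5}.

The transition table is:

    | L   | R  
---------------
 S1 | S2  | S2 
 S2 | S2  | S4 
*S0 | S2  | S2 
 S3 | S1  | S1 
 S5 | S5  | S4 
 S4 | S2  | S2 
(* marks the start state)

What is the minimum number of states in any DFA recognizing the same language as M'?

2

First remove the unreachable states {S1,S3,S5}; 3 states remain.
P0 = {S2} | {S0,S4}.
No further refinement is possible. Final partition (2 blocks): {S2} | {S0,S4}.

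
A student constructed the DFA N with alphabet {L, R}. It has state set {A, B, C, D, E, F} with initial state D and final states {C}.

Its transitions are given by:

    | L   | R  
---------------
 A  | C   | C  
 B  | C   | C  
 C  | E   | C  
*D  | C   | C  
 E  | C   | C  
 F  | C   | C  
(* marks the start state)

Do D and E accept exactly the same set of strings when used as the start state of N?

States {A,B,F} cannot be reached from the start state, so discard them.
Initial partition by acceptance: {C} | {D,E}.
The partition is now stable with 2 blocks: {C} | {D,E}.
D and E lie in the same block of the stable partition, so they are equivalent — no string distinguishes them.

Yes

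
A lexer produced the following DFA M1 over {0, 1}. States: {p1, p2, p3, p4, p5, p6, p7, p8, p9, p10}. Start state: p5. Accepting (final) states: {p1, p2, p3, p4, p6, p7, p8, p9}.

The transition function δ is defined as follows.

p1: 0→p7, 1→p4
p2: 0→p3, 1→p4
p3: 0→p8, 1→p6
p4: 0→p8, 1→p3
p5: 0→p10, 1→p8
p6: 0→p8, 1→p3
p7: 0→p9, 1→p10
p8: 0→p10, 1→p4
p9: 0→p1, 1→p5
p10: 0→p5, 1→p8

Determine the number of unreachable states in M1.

4

No path from p5 leads to p1, p2, p7, p9; the other 6 states are all reachable.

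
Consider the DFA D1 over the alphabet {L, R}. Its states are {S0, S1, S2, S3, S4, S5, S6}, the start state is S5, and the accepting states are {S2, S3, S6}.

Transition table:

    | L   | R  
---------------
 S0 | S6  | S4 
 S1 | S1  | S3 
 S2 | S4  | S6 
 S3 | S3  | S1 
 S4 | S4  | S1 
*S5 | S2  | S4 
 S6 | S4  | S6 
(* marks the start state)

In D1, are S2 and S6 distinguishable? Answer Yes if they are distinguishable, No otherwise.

No

States {S0} cannot be reached from the start state, so discard them.
P0 = {S2,S3,S6} | {S1,S4,S5}.
Refine {S2,S3,S6} on symbol L: members go to different blocks, giving {S2,S6} and {S3}.
On input L, block {S1,S4,S5} splits into {S1,S4} and {S5}.
Split {S1,S4} by δ(·,R) → {S1} and {S4}.
No further refinement is possible. Final partition (5 blocks): {S2,S6} | {S1} | {S3} | {S5} | {S4}.
S2 and S6 lie in the same block of the stable partition, so they are equivalent — no string distinguishes them.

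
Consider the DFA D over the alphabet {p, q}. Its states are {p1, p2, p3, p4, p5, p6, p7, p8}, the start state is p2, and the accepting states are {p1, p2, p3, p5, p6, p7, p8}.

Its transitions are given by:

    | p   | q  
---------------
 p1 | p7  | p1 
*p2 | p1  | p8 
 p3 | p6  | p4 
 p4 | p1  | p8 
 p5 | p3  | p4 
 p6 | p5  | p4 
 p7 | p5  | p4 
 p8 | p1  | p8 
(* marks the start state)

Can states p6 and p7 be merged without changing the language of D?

All states are reachable from the start state.
P0 = {p1,p2,p3,p5,p6,p7,p8} | {p4}.
Refine {p1,p2,p3,p5,p6,p7,p8} on symbol q: members go to different blocks, giving {p3,p5,p6,p7} and {p1,p2,p8}.
On input p, block {p1,p2,p8} splits into {p2,p8} and {p1}.
No further refinement is possible. Final partition (4 blocks): {p3,p5,p6,p7} | {p4} | {p2,p8} | {p1}.
p6 and p7 lie in the same block of the stable partition, so they are equivalent — no string distinguishes them.

Yes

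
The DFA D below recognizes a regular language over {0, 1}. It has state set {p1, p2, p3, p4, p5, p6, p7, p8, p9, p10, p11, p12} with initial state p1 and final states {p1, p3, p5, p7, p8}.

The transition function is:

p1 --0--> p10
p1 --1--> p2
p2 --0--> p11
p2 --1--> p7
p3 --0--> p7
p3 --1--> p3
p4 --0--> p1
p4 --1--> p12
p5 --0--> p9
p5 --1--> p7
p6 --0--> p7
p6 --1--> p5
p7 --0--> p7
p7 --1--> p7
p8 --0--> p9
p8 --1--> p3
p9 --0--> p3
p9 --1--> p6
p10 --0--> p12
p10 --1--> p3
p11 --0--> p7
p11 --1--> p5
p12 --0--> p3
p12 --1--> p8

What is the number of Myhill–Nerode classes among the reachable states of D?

States {p4} cannot be reached from the start state, so discard them.
Initial partition by acceptance: {p1,p3,p5,p7,p8} | {p2,p6,p9,p10,p11,p12}.
Refine {p1,p3,p5,p7,p8} on symbol 0: members go to different blocks, giving {p1,p5,p8} and {p3,p7}.
On input 1, block {p1,p5,p8} splits into {p5,p8} and {p1}.
On input 0, block {p2,p6,p9,p10,p11,p12} splits into {p6,p9,p11,p12} and {p2,p10}.
On input 1, block {p6,p9,p11,p12} splits into {p6,p11,p12} and {p9}.
The partition is now stable with 6 blocks: {p5,p8} | {p6,p11,p12} | {p3,p7} | {p1} | {p2,p10} | {p9}.

6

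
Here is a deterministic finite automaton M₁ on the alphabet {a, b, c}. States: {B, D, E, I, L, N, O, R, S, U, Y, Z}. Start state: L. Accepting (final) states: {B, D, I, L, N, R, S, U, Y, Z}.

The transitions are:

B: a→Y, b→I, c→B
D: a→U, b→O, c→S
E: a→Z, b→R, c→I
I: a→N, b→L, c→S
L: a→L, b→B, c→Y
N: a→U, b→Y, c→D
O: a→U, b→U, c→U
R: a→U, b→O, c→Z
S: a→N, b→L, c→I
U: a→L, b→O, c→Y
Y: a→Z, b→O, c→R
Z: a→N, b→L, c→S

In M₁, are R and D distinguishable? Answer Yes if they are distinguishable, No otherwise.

No

States {E} cannot be reached from the start state, so discard them.
P0 = {B,D,I,L,N,R,S,U,Y,Z} | {O}.
On input b, block {B,D,I,L,N,R,S,U,Y,Z} splits into {B,I,L,N,S,Z} and {D,R,U,Y}.
On input a, block {B,I,L,N,S,Z} splits into {I,L,S,Z} and {B,N}.
Split {I,L,S,Z} by δ(·,a) → {I,S,Z} and {L}.
Refine {D,R,U,Y} on symbol a: members go to different blocks, giving {D,R} and {Y} and {U}.
On input a, block {B,N} splits into {N} and {B}.
The partition is now stable with 8 blocks: {I,S,Z} | {O} | {D,R} | {N} | {L} | {Y} | {U} | {B}.
R and D lie in the same block of the stable partition, so they are equivalent — no string distinguishes them.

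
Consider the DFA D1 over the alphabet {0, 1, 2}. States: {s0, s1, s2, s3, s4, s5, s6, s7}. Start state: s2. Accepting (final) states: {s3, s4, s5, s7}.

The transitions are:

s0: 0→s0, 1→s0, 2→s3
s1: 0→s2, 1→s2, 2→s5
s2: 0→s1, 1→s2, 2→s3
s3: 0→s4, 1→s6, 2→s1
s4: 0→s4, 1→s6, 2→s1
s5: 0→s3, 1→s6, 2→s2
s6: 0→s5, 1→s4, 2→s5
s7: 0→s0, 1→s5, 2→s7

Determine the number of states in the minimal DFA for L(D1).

3

States {s0,s7} cannot be reached from the start state, so discard them.
P0 = {s3,s4,s5} | {s1,s2,s6}.
On input 0, block {s1,s2,s6} splits into {s1,s2} and {s6}.
Stable partition: {s3,s4,s5} | {s1,s2} | {s6} — 3 equivalence classes.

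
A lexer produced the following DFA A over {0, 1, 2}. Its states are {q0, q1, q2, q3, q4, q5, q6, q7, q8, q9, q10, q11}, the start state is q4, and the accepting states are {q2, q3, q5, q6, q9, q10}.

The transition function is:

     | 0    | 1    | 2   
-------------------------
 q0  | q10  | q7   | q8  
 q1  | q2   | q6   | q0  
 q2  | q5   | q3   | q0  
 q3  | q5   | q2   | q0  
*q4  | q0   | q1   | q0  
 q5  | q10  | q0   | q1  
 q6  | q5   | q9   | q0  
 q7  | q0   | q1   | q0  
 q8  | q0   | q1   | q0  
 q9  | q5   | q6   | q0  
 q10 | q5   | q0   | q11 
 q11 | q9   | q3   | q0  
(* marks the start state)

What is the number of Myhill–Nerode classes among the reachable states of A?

5

Start with accepting vs non-accepting: {q2,q3,q5,q6,q9,q10} | {q0,q1,q4,q7,q8,q11}.
Split {q2,q3,q5,q6,q9,q10} by δ(·,1) → {q2,q3,q6,q9} and {q5,q10}.
On input 0, block {q0,q1,q4,q7,q8,q11} splits into {q4,q7,q8} and {q1,q11} and {q0}.
No further refinement is possible. Final partition (5 blocks): {q2,q3,q6,q9} | {q4,q7,q8} | {q5,q10} | {q1,q11} | {q0}.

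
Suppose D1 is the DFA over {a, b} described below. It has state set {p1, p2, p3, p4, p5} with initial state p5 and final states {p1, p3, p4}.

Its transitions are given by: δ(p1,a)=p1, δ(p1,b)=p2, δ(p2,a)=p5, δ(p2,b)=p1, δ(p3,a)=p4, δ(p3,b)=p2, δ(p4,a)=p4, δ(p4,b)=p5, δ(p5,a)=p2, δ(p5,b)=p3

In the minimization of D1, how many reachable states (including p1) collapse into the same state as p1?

3

P0 = {p1,p3,p4} | {p2,p5}.
Stable partition: {p1,p3,p4} | {p2,p5} — 2 equivalence classes.
State p1 belongs to the block {p1,p3,p4}, which has 3 states.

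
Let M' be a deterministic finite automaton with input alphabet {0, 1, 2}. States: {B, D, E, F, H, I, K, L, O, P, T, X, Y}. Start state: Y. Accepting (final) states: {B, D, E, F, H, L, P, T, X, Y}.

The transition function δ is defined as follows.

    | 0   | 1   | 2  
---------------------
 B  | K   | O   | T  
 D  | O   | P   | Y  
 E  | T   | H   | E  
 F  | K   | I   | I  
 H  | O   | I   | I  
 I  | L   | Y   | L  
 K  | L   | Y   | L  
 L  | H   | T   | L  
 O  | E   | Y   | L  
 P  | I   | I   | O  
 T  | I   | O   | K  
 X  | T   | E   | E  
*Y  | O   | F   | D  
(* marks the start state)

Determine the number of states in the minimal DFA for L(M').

4

First remove the unreachable states {B,X}; 11 states remain.
Start with accepting vs non-accepting: {D,E,F,H,L,P,T,Y} | {I,K,O}.
Split {D,E,F,H,L,P,T,Y} by δ(·,0) → {D,F,H,P,T,Y} and {E,L}.
Split {D,F,H,P,T,Y} by δ(·,1) → {F,H,P,T} and {D,Y}.
The partition is now stable with 4 blocks: {F,H,P,T} | {I,K,O} | {E,L} | {D,Y}.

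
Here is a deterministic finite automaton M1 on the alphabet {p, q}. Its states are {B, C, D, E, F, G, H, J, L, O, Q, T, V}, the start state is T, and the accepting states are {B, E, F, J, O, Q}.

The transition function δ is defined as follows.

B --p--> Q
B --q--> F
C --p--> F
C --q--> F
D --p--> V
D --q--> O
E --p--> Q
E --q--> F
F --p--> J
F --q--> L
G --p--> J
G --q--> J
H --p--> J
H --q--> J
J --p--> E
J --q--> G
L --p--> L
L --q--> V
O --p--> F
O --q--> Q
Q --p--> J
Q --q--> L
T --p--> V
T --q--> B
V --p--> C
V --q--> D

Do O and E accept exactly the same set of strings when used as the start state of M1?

First remove the unreachable states {H}; 12 states remain.
Initial partition by acceptance: {B,E,F,J,O,Q} | {C,D,G,L,T,V}.
Split {B,E,F,J,O,Q} by δ(·,q) → {F,J,Q} and {B,E,O}.
On input p, block {F,J,Q} splits into {F,Q} and {J}.
Split {C,D,G,L,T,V} by δ(·,p) → {D,L,T,V} and {G} and {C}.
On input p, block {D,L,T,V} splits into {D,L,T} and {V}.
Split {D,L,T} by δ(·,p) → {D,T} and {L}.
Stable partition: {F,Q} | {D,T} | {B,E,O} | {J} | {G} | {C} | {V} | {L} — 8 equivalence classes.
O and E lie in the same block of the stable partition, so they are equivalent — no string distinguishes them.

Yes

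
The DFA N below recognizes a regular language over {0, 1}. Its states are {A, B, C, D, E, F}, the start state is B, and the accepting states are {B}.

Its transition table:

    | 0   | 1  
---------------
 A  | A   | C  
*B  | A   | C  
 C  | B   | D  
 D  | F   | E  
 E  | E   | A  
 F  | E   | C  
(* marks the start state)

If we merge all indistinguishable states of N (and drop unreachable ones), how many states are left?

Every state is reachable, so we keep all 6.
P0 = {B} | {A,C,D,E,F}.
On input 0, block {A,C,D,E,F} splits into {A,D,E,F} and {C}.
On input 1, block {A,D,E,F} splits into {A,F} and {D,E}.
Split {A,F} by δ(·,0) → {A} and {F}.
Split {D,E} by δ(·,0) → {D} and {E}.
No further refinement is possible. Final partition (6 blocks): {B} | {A} | {C} | {D} | {F} | {E}.

6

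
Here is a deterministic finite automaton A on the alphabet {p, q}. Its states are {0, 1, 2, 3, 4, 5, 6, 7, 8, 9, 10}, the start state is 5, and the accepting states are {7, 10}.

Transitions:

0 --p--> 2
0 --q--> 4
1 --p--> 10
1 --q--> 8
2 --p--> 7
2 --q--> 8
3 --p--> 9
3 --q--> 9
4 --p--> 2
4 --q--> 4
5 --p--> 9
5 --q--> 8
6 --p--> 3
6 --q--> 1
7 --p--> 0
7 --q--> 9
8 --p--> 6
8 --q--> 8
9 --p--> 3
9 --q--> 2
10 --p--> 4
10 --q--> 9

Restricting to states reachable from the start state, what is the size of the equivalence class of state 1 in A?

All states are reachable from the start state.
Initial partition by acceptance: {7,10} | {0,1,2,3,4,5,6,8,9}.
Split {0,1,2,3,4,5,6,8,9} by δ(·,p) → {0,3,4,5,6,8,9} and {1,2}.
Refine {0,3,4,5,6,8,9} on symbol p: members go to different blocks, giving {3,5,6,8,9} and {0,4}.
On input q, block {3,5,6,8,9} splits into {3,5,8} and {6,9}.
Split {3,5,8} by δ(·,q) → {5,8} and {3}.
Stable partition: {7,10} | {5,8} | {1,2} | {0,4} | {6,9} | {3} — 6 equivalence classes.
State 1 belongs to the block {1,2}, which has 2 states.

2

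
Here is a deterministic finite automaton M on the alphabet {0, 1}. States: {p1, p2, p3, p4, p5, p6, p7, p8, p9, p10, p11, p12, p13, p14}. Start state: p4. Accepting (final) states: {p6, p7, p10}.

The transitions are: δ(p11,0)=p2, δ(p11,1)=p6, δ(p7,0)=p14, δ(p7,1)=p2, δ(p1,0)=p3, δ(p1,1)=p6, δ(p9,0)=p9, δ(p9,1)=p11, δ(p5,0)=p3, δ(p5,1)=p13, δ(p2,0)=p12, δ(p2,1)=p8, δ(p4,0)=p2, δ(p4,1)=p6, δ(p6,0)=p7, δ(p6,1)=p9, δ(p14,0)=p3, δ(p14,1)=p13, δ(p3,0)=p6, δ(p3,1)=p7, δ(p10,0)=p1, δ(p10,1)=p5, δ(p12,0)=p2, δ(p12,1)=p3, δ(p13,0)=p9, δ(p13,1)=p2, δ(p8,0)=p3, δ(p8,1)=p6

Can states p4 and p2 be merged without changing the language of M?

Reachable states from the start: {p2,p3,p4,p6,p7,p8,p9,p11,p12,p13,p14}. Unreachable: {p1,p5,p10} — drop them.
P0 = {p6,p7} | {p2,p3,p4,p8,p9,p11,p12,p13,p14}.
Split {p6,p7} by δ(·,0) → {p6} and {p7}.
On input 0, block {p2,p3,p4,p8,p9,p11,p12,p13,p14} splits into {p2,p4,p8,p9,p11,p12,p13,p14} and {p3}.
Split {p2,p4,p8,p9,p11,p12,p13,p14} by δ(·,0) → {p2,p4,p9,p11,p12,p13} and {p8,p14}.
Split {p2,p4,p9,p11,p12,p13} by δ(·,1) → {p4,p11} and {p9,p13} and {p2} and {p12}.
Split {p8,p14} by δ(·,1) → {p8} and {p14}.
Refine {p9,p13} on symbol 1: members go to different blocks, giving {p9} and {p13}.
The partition is now stable with 10 blocks: {p6} | {p4,p11} | {p7} | {p3} | {p8} | {p9} | {p2} | {p12} | {p14} | {p13}.
p4 and p2 end up in different blocks, so they are distinguishable. For instance, the string '1' is accepted from only p4.

No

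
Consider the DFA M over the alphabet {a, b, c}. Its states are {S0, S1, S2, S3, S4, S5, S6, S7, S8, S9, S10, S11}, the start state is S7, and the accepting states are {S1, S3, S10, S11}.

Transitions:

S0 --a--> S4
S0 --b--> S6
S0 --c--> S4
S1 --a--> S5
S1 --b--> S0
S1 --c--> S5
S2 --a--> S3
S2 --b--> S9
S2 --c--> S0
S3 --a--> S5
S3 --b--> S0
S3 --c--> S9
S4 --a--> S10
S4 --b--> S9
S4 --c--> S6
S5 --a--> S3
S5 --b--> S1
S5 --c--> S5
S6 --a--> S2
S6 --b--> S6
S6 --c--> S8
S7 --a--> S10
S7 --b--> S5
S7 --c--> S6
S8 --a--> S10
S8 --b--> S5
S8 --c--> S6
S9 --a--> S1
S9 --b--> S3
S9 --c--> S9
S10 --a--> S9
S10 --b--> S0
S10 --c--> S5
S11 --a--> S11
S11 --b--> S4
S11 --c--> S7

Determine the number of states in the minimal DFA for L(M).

States {S11} cannot be reached from the start state, so discard them.
P0 = {S1,S3,S10} | {S0,S2,S4,S5,S6,S7,S8,S9}.
Split {S0,S2,S4,S5,S6,S7,S8,S9} by δ(·,a) → {S2,S4,S5,S7,S8,S9} and {S0,S6}.
Split {S2,S4,S5,S7,S8,S9} by δ(·,b) → {S2,S4,S7,S8} and {S5,S9}.
No further refinement is possible. Final partition (4 blocks): {S1,S3,S10} | {S2,S4,S7,S8} | {S0,S6} | {S5,S9}.

4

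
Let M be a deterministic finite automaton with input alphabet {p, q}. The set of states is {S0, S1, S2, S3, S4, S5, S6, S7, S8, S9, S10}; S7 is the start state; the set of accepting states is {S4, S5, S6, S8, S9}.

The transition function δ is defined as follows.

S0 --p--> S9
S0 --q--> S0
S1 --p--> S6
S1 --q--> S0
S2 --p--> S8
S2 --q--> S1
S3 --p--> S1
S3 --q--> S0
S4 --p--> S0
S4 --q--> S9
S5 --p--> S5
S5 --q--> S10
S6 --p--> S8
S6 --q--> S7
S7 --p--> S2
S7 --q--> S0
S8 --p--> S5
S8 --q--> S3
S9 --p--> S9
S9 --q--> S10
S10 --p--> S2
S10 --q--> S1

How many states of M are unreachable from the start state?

1

No path from S7 leads to S4; the other 10 states are all reachable.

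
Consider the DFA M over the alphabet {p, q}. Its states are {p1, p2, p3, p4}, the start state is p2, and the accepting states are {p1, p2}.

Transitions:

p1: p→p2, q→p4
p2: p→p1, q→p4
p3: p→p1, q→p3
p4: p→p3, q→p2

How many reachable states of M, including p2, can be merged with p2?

Every state is reachable, so we keep all 4.
P0 = {p1,p2} | {p3,p4}.
Refine {p3,p4} on symbol p: members go to different blocks, giving {p3} and {p4}.
Stable partition: {p1,p2} | {p3} | {p4} — 3 equivalence classes.
State p2 belongs to the block {p1,p2}, which has 2 states.

2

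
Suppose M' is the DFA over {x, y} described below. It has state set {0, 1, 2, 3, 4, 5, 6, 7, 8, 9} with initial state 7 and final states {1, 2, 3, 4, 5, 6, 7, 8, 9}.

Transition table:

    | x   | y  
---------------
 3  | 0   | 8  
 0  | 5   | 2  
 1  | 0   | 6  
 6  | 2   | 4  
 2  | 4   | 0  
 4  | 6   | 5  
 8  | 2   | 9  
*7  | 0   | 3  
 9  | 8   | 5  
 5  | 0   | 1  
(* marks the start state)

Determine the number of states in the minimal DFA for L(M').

P0 = {1,2,3,4,5,6,7,8,9} | {0}.
Split {1,2,3,4,5,6,7,8,9} by δ(·,x) → {2,4,6,8,9} and {1,3,5,7}.
Split {2,4,6,8,9} by δ(·,y) → {4,9} and {6,8} and {2}.
On input y, block {1,3,5,7} splits into {1,3} and {5,7}.
Stable partition: {4,9} | {0} | {1,3} | {6,8} | {2} | {5,7} — 6 equivalence classes.

6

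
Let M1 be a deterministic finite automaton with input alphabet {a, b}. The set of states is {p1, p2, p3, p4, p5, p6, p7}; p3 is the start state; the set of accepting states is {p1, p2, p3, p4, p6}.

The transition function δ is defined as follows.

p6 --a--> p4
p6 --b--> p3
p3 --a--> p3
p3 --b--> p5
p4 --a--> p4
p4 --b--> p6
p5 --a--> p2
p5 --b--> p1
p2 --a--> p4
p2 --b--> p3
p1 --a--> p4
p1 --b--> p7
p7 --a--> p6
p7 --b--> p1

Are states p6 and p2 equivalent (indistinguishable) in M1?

All states are reachable from the start state.
Initial partition by acceptance: {p1,p2,p3,p4,p6} | {p5,p7}.
Refine {p1,p2,p3,p4,p6} on symbol b: members go to different blocks, giving {p2,p4,p6} and {p1,p3}.
On input b, block {p2,p4,p6} splits into {p2,p6} and {p4}.
Split {p1,p3} by δ(·,a) → {p1} and {p3}.
Stable partition: {p2,p6} | {p5,p7} | {p1} | {p4} | {p3} — 5 equivalence classes.
p6 and p2 lie in the same block of the stable partition, so they are equivalent — no string distinguishes them.

Yes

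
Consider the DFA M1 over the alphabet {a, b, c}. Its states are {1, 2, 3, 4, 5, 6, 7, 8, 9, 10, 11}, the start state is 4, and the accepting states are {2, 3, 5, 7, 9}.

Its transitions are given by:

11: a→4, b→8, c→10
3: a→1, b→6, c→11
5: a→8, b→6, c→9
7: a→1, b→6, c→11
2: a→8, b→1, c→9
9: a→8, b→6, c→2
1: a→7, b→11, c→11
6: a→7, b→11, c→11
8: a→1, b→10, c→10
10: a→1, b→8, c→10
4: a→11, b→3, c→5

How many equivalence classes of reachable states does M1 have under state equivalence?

6

Initial partition by acceptance: {2,3,5,7,9} | {1,4,6,8,10,11}.
On input c, block {2,3,5,7,9} splits into {2,5,9} and {3,7}.
Split {1,4,6,8,10,11} by δ(·,a) → {4,8,10,11} and {1,6}.
Refine {4,8,10,11} on symbol a: members go to different blocks, giving {4,11} and {8,10}.
On input b, block {4,11} splits into {4} and {11}.
The partition is now stable with 6 blocks: {2,5,9} | {4} | {3,7} | {1,6} | {8,10} | {11}.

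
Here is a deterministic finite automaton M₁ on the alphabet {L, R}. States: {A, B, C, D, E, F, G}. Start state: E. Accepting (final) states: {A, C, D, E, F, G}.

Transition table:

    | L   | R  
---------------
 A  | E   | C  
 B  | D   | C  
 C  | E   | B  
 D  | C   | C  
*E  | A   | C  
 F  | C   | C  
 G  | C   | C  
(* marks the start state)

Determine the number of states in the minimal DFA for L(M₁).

States {F,G} cannot be reached from the start state, so discard them.
Initial partition by acceptance: {A,C,D,E} | {B}.
On input R, block {A,C,D,E} splits into {A,D,E} and {C}.
Refine {A,D,E} on symbol L: members go to different blocks, giving {A,E} and {D}.
Stable partition: {A,E} | {B} | {C} | {D} — 4 equivalence classes.

4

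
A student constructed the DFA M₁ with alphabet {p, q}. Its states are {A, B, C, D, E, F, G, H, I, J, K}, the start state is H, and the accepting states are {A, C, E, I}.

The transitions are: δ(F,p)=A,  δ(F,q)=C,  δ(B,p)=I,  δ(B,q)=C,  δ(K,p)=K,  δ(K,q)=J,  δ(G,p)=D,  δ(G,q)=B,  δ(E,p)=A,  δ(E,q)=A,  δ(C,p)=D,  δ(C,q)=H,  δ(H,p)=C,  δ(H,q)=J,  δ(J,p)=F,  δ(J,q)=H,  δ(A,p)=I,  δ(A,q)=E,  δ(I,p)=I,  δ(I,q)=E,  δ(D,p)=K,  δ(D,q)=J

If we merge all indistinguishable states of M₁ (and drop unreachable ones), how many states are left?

6

First remove the unreachable states {B,G}; 9 states remain.
Start with accepting vs non-accepting: {A,C,E,I} | {D,F,H,J,K}.
Split {A,C,E,I} by δ(·,p) → {A,E,I} and {C}.
Refine {D,F,H,J,K} on symbol p: members go to different blocks, giving {D,J,K} and {F} and {H}.
Refine {D,J,K} on symbol p: members go to different blocks, giving {D,K} and {J}.
Stable partition: {A,E,I} | {D,K} | {C} | {F} | {H} | {J} — 6 equivalence classes.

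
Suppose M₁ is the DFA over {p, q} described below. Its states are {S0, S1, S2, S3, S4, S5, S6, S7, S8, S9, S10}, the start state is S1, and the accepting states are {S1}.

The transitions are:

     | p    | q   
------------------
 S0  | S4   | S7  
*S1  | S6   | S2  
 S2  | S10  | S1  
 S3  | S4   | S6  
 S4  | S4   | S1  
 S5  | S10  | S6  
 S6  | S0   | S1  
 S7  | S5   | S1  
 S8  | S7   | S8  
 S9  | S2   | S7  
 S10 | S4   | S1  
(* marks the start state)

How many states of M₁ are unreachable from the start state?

3

BFS from S1 reaches {S0, S1, S2, S4, S5, S6, S7, S10}; the 3 state(s) S3, S8, S9 are never visited.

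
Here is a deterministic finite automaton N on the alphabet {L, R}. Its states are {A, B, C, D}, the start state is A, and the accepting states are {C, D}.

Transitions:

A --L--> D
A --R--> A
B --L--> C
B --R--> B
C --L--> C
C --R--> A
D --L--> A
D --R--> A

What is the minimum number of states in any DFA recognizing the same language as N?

Reachable states from the start: {A,D}. Unreachable: {B,C} — drop them.
Initial partition by acceptance: {D} | {A}.
The partition is now stable with 2 blocks: {D} | {A}.

2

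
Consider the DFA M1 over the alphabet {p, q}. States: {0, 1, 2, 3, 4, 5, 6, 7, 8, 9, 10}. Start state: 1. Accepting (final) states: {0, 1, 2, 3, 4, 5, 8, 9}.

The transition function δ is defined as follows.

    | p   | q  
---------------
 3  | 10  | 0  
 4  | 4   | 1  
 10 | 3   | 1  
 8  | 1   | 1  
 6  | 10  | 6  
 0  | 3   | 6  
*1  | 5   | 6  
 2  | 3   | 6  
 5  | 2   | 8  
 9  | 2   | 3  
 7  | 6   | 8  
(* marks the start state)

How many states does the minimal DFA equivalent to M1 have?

7

States {4,7,9} cannot be reached from the start state, so discard them.
Start with accepting vs non-accepting: {0,1,2,3,5,8} | {6,10}.
On input p, block {0,1,2,3,5,8} splits into {0,1,2,5,8} and {3}.
Split {0,1,2,5,8} by δ(·,p) → {1,5,8} and {0,2}.
Refine {1,5,8} on symbol p: members go to different blocks, giving {1,8} and {5}.
Split {1,8} by δ(·,p) → {1} and {8}.
Refine {6,10} on symbol p: members go to different blocks, giving {6} and {10}.
Stable partition: {1} | {6} | {3} | {0,2} | {5} | {8} | {10} — 7 equivalence classes.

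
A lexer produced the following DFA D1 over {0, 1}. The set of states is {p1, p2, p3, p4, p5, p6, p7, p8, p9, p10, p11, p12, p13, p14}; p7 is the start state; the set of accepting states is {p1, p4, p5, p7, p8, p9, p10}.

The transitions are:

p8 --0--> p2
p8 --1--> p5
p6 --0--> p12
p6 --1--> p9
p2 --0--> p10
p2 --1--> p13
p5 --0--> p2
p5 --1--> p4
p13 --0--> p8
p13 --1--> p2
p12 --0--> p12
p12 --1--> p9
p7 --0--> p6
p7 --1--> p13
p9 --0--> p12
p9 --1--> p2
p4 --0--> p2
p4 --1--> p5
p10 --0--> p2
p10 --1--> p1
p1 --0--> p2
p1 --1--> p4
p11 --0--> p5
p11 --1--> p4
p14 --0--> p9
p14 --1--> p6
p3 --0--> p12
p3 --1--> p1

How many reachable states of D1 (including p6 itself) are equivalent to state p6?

2

States {p3,p11,p14} cannot be reached from the start state, so discard them.
P0 = {p1,p4,p5,p7,p8,p9,p10} | {p2,p6,p12,p13}.
Split {p1,p4,p5,p7,p8,p9,p10} by δ(·,1) → {p1,p4,p5,p8,p10} and {p7,p9}.
Refine {p2,p6,p12,p13} on symbol 0: members go to different blocks, giving {p2,p13} and {p6,p12}.
The partition is now stable with 4 blocks: {p1,p4,p5,p8,p10} | {p2,p13} | {p7,p9} | {p6,p12}.
State p6 belongs to the block {p6,p12}, which has 2 states.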